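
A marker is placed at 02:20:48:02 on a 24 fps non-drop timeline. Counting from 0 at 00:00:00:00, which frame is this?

Total seconds to the label: (2 × 3600 + 20 × 60 + 48) = 8448.
Frame index = 8448 × 24 + 2 = 202754.

frame 202754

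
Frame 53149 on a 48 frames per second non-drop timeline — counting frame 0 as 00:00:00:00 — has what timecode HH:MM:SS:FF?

00:18:27:13

53149 ÷ 48 = 1107 full seconds, remainder 13 frames.
1107 s = 0 h 18 min 27 s.
Timecode: 00:18:27:13.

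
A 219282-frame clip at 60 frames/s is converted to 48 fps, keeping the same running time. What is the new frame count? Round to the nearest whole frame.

175426 frames

Frames at target rate = 219282 × (48) / (60) = 877128/5 ≈ 175425.600.
Nearest whole frame: 175426.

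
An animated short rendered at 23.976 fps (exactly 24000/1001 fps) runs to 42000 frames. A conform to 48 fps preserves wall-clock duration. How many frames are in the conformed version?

84084 frames

Target frames = source frames × (target rate / source rate) = 42000 × (48)/(24000/1001) = 42000 × 1001/500 = 84084.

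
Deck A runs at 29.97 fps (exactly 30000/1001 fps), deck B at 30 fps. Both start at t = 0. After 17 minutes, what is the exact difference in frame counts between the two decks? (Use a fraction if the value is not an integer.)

17 min = 1020 s.
A emits 30000/1001 × 1020 = 30600000/1001 frames; B emits 30 × 1020 = 30600.
Difference = 30600/1001 frames (≈ 30.5694); B is ahead of A.

30600/1001 frames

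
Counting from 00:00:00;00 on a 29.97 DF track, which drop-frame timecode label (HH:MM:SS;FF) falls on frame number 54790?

00:30:28;04

Ten DF minutes hold 17982 frames, so frame 54790 lies in block 3 (frames 53946–71927) with 844 frames into that block.
The block's first minute is 1800 frames and the rest 1798 each; 844 frames reaches minute 0, so 3 × 18 + 0 × 2 = 54 labels have been skipped so far.
Adding those back, label number 54790 + 54 = 54844 at 30 labels/s is 1828 s + 4 f = 0 h 30 min 28 s frame 4, i.e. 00:30:28;04.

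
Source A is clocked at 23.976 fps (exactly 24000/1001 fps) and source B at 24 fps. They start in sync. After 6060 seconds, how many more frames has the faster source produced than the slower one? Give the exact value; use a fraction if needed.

145440/1001 frames

A emits 24000/1001 × 6060 = 145440000/1001 frames; B emits 24 × 6060 = 145440.
Difference = 145440/1001 frames (≈ 145.2947); B is ahead of A.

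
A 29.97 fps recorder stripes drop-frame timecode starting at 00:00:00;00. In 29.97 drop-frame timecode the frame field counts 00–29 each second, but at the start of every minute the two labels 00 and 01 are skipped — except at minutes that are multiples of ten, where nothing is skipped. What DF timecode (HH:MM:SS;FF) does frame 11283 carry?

Ten DF minutes hold 17982 frames, so frame 11283 lies in block 0 (frames 0–17981) with 11283 frames into that block.
The block's first minute is 1800 frames and the rest 1798 each; 11283 frames reaches minute 6, so 0 × 18 + 6 × 2 = 12 labels have been skipped so far.
Adding those back, label number 11283 + 12 = 11295 at 30 labels/s is 376 s + 15 f = 0 h 6 min 16 s frame 15, i.e. 00:06:16;15.

00:06:16;15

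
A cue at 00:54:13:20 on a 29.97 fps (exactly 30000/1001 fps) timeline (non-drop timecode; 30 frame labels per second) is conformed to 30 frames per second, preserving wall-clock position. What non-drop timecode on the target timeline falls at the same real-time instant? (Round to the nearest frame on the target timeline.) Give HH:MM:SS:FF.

00:54:16:28

Source frame index: (0×3600 + 54×60 + 13) × 30 + 20 = 97610.
Real time: 97610 / (30000/1001) = 9770761/3000 s.
Target frame: (9770761/3000) × (30) = 9770761/100 ≈ 97707.610 → 97708.
At 30 labels/s: frame 97708 → 00:54:16:28.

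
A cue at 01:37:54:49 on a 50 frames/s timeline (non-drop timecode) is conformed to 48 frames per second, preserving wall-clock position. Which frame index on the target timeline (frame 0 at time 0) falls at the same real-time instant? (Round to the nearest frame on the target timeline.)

Source frame index: (1×3600 + 37×60 + 54) × 50 + 49 = 293749.
Real time: 293749 / (50) = 293749/50 s.
Target frame: (293749/50) × (48) = 7049976/25 ≈ 281999.040 → 281999.

frame 281999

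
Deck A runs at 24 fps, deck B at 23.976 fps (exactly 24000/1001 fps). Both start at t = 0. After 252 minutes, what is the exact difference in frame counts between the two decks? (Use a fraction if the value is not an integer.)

51840/143 frames

252 min = 15120 s.
A emits 24 × 15120 = 362880 frames; B emits 24000/1001 × 15120 = 51840000/143.
Difference = 51840/143 frames (≈ 362.5175); B is behind A.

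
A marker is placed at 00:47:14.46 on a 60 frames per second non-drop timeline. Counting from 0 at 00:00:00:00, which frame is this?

frame 170086

Total seconds to the label: (0 × 3600 + 47 × 60 + 14) = 2834.
Frame index = 2834 × 60 + 46 = 170086.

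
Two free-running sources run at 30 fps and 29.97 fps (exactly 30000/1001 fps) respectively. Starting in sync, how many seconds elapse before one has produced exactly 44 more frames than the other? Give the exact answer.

The gap grows by |30000/1001 − 30| = 30/1001 frames per second.
Time for a 44-frame gap: 44 ÷ (30/1001) = 22022/15 s.

22022/15 seconds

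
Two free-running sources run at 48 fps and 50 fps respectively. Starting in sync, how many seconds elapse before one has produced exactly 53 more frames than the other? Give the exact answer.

The gap grows by |50 − 48| = 2 frames per second.
Time for a 53-frame gap: 53 ÷ (2) = 26.5 s.

26.5 seconds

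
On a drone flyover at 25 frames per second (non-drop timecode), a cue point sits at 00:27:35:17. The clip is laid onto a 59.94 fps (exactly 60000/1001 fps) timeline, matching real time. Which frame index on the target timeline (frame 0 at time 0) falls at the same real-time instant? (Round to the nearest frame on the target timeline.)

frame 99242

Source frame index: (0×3600 + 27×60 + 35) × 25 + 17 = 41392.
Real time: 41392 / (25) = 41392/25 s.
Target frame: (41392/25) × (60000/1001) = 7641600/77 ≈ 99241.558 → 99242.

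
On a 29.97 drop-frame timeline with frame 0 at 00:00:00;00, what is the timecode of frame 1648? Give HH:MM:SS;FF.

Ten DF minutes hold 17982 frames, so frame 1648 lies in block 0 (frames 0–17981) with 1648 frames into that block.
The block's first minute is 1800 frames and the rest 1798 each; 1648 frames reaches minute 0, so 0 × 18 + 0 × 2 = 0 labels have been skipped so far.
Adding those back, label number 1648 + 0 = 1648 at 30 labels/s is 54 s + 28 f = 0 h 0 min 54 s frame 28, i.e. 00:00:54;28.

00:00:54;28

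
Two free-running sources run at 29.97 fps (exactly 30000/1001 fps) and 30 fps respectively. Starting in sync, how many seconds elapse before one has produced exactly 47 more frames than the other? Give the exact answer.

The gap grows by |30 − 30000/1001| = 30/1001 frames per second.
Time for a 47-frame gap: 47 ÷ (30/1001) = 47047/30 s.

47047/30 seconds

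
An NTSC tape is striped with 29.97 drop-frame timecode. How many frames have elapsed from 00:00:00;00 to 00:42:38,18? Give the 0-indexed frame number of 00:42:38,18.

76682

Complete 10-minute blocks: 4, each 17982 frames → 71928.
Remaining 2 whole minutes in the current block: 1800 + 1 × 1798 = 3598 frames.
Within the current minute: 38 × 30 + 18 − 2 = 1156 (labels ;00/;01 skipped at this minute). Total = 71928 + 3598 + 1156 = 76682.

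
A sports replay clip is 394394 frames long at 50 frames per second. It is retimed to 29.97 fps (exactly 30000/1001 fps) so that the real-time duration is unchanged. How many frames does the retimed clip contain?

Target frames = source frames × (target rate / source rate) = 394394 × (30000/1001)/(50) = 394394 × 600/1001 = 236400.

236400 frames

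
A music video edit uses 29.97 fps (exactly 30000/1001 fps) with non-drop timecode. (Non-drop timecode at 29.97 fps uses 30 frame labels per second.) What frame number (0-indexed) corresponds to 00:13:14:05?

Total seconds to the label: (0 × 3600 + 13 × 60 + 14) = 794.
Frame index = 794 × 30 + 5 = 23825.

frame 23825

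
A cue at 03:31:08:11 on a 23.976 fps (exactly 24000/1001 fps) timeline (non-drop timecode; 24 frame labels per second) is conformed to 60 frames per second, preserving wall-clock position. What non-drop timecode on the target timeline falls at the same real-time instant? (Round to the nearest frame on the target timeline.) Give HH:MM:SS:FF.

Source frame index: (3×3600 + 31×60 + 8) × 24 + 11 = 304043.
Real time: 304043 / (24000/1001) = 304347043/24000 s.
Target frame: (304347043/24000) × (60) = 304347043/400 ≈ 760867.608 → 760868.
At 60 labels/s: frame 760868 → 03:31:21:08.

03:31:21:08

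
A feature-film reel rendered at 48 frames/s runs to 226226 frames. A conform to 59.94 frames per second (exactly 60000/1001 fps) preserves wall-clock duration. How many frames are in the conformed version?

282500 frames

Target frames = source frames × (target rate / source rate) = 226226 × (60000/1001)/(48) = 226226 × 1250/1001 = 282500.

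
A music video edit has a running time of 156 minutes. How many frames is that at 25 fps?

234000 frames

156 min = 9360 s.
Frames = 9360 × 25 = 234000.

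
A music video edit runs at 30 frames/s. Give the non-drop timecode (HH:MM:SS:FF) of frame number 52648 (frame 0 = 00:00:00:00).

52648 ÷ 30 = 1754 full seconds, remainder 28 frames.
1754 s = 0 h 29 min 14 s.
Timecode: 00:29:14:28.

00:29:14:28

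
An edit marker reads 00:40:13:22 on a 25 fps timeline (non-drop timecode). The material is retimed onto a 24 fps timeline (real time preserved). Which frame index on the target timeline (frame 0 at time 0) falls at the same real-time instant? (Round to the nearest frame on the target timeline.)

frame 57933

Source frame index: (0×3600 + 40×60 + 13) × 25 + 22 = 60347.
Real time: 60347 / (25) = 60347/25 s.
Target frame: (60347/25) × (24) = 1448328/25 ≈ 57933.120 → 57933.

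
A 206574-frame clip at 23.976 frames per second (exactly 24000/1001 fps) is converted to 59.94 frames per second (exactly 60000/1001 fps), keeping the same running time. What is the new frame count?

Target frames = source frames × (target rate / source rate) = 206574 × (60000/1001)/(24000/1001) = 206574 × 5/2 = 516435.

516435 frames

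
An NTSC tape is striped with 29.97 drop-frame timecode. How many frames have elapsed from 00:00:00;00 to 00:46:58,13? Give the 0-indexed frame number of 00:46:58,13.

84469

As if non-drop at 30 labels/s: (0 × 3600 + 46 × 60 + 58) × 30 + 13 = 84553.
Minute boundaries passed: 46; those not divisible by 10: 46 − 4 = 42; dropped labels = 2 × 42 = 84.
Actual frame index = 84553 − 84 = 84469.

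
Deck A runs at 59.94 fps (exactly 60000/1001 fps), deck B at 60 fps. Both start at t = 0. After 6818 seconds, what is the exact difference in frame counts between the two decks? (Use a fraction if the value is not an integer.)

58440/143 frames

A emits 60000/1001 × 6818 = 58440000/143 frames; B emits 60 × 6818 = 409080.
Difference = 58440/143 frames (≈ 408.6713); B is ahead of A.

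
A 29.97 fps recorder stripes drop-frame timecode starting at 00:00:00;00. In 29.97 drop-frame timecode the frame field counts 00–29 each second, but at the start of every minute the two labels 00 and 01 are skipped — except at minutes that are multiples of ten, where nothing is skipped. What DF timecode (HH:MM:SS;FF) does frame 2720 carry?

Ten DF minutes hold 17982 frames, so frame 2720 lies in block 0 (frames 0–17981) with 2720 frames into that block.
The block's first minute is 1800 frames and the rest 1798 each; 2720 frames reaches minute 1, so 0 × 18 + 1 × 2 = 2 labels have been skipped so far.
Adding those back, label number 2720 + 2 = 2722 at 30 labels/s is 90 s + 22 f = 0 h 1 min 30 s frame 22, i.e. 00:01:30;22.

00:01:30;22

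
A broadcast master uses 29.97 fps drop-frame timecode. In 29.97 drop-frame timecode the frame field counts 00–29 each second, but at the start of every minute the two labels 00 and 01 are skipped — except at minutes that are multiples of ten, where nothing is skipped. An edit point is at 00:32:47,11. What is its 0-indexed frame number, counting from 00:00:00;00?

Complete 10-minute blocks: 3, each 17982 frames → 53946.
Remaining 2 whole minutes in the current block: 1800 + 1 × 1798 = 3598 frames.
Within the current minute: 47 × 30 + 11 − 2 = 1419 (labels ;00/;01 skipped at this minute). Total = 53946 + 3598 + 1419 = 58963.

58963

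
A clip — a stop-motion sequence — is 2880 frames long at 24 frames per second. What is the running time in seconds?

120 seconds

Running time = 2880 / (24) = 120 s.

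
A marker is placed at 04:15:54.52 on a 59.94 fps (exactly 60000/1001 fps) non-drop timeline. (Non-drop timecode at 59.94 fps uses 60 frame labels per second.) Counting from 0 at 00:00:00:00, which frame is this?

Total seconds to the label: (4 × 3600 + 15 × 60 + 54) = 15354.
Frame index = 15354 × 60 + 52 = 921292.

frame 921292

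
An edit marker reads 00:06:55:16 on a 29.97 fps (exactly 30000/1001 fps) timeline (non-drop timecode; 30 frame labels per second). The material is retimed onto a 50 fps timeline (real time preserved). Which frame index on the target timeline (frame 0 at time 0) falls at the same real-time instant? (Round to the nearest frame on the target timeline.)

frame 20797

Source frame index: (0×3600 + 6×60 + 55) × 30 + 16 = 12466.
Real time: 12466 / (30000/1001) = 6239233/15000 s.
Target frame: (6239233/15000) × (50) = 6239233/300 ≈ 20797.443 → 20797.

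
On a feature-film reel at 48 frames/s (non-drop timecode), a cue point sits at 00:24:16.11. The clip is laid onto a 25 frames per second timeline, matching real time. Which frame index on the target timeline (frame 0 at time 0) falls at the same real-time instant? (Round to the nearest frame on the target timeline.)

frame 36406

Source frame index: (0×3600 + 24×60 + 16) × 48 + 11 = 69899.
Real time: 69899 / (48) = 69899/48 s.
Target frame: (69899/48) × (25) = 1747475/48 ≈ 36405.729 → 36406.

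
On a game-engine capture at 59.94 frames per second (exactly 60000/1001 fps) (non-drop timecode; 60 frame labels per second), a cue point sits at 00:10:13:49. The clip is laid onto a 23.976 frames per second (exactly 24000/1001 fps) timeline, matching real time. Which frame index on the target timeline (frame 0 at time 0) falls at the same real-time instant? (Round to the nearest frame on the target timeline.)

Source frame index: (0×3600 + 10×60 + 13) × 60 + 49 = 36829.
Real time: 36829 / (60000/1001) = 36865829/60000 s.
Target frame: (36865829/60000) × (24000/1001) = 73658/5 ≈ 14731.600 → 14732.

frame 14732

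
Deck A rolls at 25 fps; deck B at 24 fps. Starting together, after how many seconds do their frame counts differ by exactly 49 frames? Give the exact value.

49 seconds

The gap grows by |24 − 25| = 1 frame per second.
Time for a 49-frame gap: 49 ÷ (1) = 49 s.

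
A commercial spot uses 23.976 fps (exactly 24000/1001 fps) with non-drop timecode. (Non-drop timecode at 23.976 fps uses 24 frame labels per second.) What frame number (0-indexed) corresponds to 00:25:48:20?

Total seconds to the label: (0 × 3600 + 25 × 60 + 48) = 1548.
Frame index = 1548 × 24 + 20 = 37172.

37172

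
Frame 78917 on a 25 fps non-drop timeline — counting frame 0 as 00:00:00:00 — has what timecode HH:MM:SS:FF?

78917 ÷ 25 = 3156 full seconds, remainder 17 frames.
3156 s = 0 h 52 min 36 s.
Timecode: 00:52:36:17.

00:52:36:17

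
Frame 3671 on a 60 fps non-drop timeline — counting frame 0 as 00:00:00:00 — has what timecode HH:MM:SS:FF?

00:01:01:11

3671 ÷ 60 = 61 full seconds, remainder 11 frames.
61 s = 0 h 1 min 1 s.
Timecode: 00:01:01:11.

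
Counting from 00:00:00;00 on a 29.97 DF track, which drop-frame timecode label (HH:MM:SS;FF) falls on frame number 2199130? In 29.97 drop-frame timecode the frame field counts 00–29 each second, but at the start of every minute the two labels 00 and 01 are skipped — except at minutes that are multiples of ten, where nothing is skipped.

20:22:57;20

Each 10-minute DF block holds 10 × 60 × 30 − 9 × 2 = 17982 frames. 2199130 ÷ 17982 → 122 full blocks, remainder 5326.
Within the partial block the first minute is 1800 frames and each further minute 1798, so 2 further minute boundaries passed. Total skipped labels = 18 × 122 + 2 × 2 = 2200.
Non-drop label index = 2199130 + 2200 = 2201330; at 30 labels/s that is 20:22:57:20, i.e. DF 20:22:57;20.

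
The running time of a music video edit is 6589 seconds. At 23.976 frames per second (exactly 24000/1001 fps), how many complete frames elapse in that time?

157978 frames

Frames = 6589 × 24000/1001 = 14376000/91 ≈ 157978.0220.
Complete frames: 157978.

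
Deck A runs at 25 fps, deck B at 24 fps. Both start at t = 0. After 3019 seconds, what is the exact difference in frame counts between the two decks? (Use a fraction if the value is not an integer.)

A emits 25 × 3019 = 75475 frames; B emits 24 × 3019 = 72456.
Difference = 3019 frames; B is behind A.

3019 frames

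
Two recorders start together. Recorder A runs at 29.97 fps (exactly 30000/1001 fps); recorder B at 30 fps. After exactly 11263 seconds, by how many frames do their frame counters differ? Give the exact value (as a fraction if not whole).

A emits 30000/1001 × 11263 = 48270000/143 frames; B emits 30 × 11263 = 337890.
Difference = 48270/143 frames (≈ 337.5524); B is ahead of A.

48270/143 frames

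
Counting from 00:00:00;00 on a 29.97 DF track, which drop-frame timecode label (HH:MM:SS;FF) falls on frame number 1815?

00:01:00;17

Ten DF minutes hold 17982 frames, so frame 1815 lies in block 0 (frames 0–17981) with 1815 frames into that block.
The block's first minute is 1800 frames and the rest 1798 each; 1815 frames reaches minute 1, so 0 × 18 + 1 × 2 = 2 labels have been skipped so far.
Adding those back, label number 1815 + 2 = 1817 at 30 labels/s is 60 s + 17 f = 0 h 1 min 0 s frame 17, i.e. 00:01:00;17.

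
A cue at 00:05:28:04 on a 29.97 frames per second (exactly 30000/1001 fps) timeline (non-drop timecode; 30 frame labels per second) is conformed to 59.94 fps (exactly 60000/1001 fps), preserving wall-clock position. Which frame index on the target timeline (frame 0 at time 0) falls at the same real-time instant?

Source frame index: (0×3600 + 5×60 + 28) × 30 + 4 = 9844.
Real time: 9844 / (30000/1001) = 2463461/7500 s.
Target frame: (2463461/7500) × (60000/1001) = 19688.

frame 19688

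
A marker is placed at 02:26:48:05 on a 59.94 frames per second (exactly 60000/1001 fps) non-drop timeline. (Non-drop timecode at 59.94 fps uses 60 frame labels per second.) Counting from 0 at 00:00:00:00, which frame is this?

frame 528485

Total seconds to the label: (2 × 3600 + 26 × 60 + 48) = 8808.
Frame index = 8808 × 60 + 5 = 528485.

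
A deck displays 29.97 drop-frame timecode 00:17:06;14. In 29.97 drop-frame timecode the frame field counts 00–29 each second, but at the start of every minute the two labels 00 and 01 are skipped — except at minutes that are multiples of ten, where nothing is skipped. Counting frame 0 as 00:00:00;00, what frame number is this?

As if non-drop at 30 labels/s: (0 × 3600 + 17 × 60 + 6) × 30 + 14 = 30794.
Minute boundaries passed: 17; those not divisible by 10: 17 − 1 = 16; dropped labels = 2 × 16 = 32.
Actual frame index = 30794 − 32 = 30762.

30762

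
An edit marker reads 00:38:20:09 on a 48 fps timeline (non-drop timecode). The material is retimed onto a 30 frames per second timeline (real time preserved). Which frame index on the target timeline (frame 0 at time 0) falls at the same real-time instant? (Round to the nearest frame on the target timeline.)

Source frame index: (0×3600 + 38×60 + 20) × 48 + 9 = 110409.
Real time: 110409 / (48) = 36803/16 s.
Target frame: (36803/16) × (30) = 552045/8 ≈ 69005.625 → 69006.

frame 69006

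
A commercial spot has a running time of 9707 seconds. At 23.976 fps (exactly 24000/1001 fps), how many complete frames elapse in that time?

232735 frames

Frames = 9707 × 24000/1001 = 232968000/1001 ≈ 232735.2647.
Complete frames: 232735.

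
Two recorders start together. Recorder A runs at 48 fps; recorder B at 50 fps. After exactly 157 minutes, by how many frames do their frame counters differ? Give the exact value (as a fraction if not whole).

18840 frames

157 min = 9420 s.
A emits 48 × 9420 = 452160 frames; B emits 50 × 9420 = 471000.
Difference = 18840 frames; B is ahead of A.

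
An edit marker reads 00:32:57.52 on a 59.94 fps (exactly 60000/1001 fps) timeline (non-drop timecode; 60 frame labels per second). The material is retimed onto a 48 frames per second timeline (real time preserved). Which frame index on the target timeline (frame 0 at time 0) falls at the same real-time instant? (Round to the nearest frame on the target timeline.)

Source frame index: (0×3600 + 32×60 + 57) × 60 + 52 = 118672.
Real time: 118672 / (60000/1001) = 7424417/3750 s.
Target frame: (7424417/3750) × (48) = 59395336/625 ≈ 95032.538 → 95033.

frame 95033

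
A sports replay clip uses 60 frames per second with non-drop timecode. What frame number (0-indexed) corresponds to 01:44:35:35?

Total seconds to the label: (1 × 3600 + 44 × 60 + 35) = 6275.
Frame index = 6275 × 60 + 35 = 376535.

frame 376535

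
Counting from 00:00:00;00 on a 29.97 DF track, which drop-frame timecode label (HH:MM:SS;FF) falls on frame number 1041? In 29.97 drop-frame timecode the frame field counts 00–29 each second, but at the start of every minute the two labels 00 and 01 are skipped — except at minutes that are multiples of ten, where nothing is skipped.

00:00:34;21

Ten DF minutes hold 17982 frames, so frame 1041 lies in block 0 (frames 0–17981) with 1041 frames into that block.
The block's first minute is 1800 frames and the rest 1798 each; 1041 frames reaches minute 0, so 0 × 18 + 0 × 2 = 0 labels have been skipped so far.
Adding those back, label number 1041 + 0 = 1041 at 30 labels/s is 34 s + 21 f = 0 h 0 min 34 s frame 21, i.e. 00:00:34;21.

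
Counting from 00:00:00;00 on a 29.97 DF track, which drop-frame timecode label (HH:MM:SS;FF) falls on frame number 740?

Each 10-minute DF block holds 10 × 60 × 30 − 9 × 2 = 17982 frames. 740 ÷ 17982 → 0 full blocks, remainder 740.
Within the partial block the first minute is 1800 frames and each further minute 1798, so 0 further minute boundaries passed. Total skipped labels = 18 × 0 + 2 × 0 = 0.
Non-drop label index = 740 + 0 = 740; at 30 labels/s that is 00:00:24:20, i.e. DF 00:00:24;20.

00:00:24;20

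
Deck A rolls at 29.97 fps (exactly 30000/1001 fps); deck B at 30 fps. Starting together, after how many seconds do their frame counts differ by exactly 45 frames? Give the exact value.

The gap grows by |30 − 30000/1001| = 30/1001 frames per second.
Time for a 45-frame gap: 45 ÷ (30/1001) = 1501.5 s.

1501.5 seconds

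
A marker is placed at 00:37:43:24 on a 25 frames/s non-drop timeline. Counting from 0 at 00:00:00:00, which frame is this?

Total seconds to the label: (0 × 3600 + 37 × 60 + 43) = 2263.
Frame index = 2263 × 25 + 24 = 56599.

56599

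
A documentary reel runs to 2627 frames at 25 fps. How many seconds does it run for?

Running time = 2627 / (25) = 105.08 s.

105.08 seconds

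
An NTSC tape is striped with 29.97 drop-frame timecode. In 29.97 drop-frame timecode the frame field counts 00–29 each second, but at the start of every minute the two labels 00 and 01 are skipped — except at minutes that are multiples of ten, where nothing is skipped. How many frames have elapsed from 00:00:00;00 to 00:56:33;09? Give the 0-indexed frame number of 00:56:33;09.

Complete 10-minute blocks: 5, each 17982 frames → 89910.
Remaining 6 whole minutes in the current block: 1800 + 5 × 1798 = 10790 frames.
Within the current minute: 33 × 30 + 9 − 2 = 997 (labels ;00/;01 skipped at this minute). Total = 89910 + 10790 + 997 = 101697.

101697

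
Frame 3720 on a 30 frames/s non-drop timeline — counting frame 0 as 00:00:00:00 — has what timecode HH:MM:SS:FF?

3720 ÷ 30 = 124 full seconds, remainder 0 frames.
124 s = 0 h 2 min 4 s.
Timecode: 00:02:04:00.

00:02:04:00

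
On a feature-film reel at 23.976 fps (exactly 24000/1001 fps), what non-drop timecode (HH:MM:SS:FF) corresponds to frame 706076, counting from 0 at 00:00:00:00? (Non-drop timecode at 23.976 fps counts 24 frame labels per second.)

08:10:19:20

706076 ÷ 24 = 29419 full seconds, remainder 20 frames.
29419 s = 8 h 10 min 19 s.
Timecode: 08:10:19:20.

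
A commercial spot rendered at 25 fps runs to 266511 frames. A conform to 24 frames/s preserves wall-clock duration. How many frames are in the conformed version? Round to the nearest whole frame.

255851 frames

Frames at target rate = 266511 × (24) / (25) = 6396264/25 ≈ 255850.560.
Nearest whole frame: 255851.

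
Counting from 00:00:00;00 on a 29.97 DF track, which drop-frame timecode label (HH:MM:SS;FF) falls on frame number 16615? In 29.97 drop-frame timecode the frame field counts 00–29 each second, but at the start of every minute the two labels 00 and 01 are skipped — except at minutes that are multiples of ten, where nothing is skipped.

00:09:14;13

Each 10-minute DF block holds 10 × 60 × 30 − 9 × 2 = 17982 frames. 16615 ÷ 17982 → 0 full blocks, remainder 16615.
Within the partial block the first minute is 1800 frames and each further minute 1798, so 9 further minute boundaries passed. Total skipped labels = 18 × 0 + 2 × 9 = 18.
Non-drop label index = 16615 + 18 = 16633; at 30 labels/s that is 00:09:14:13, i.e. DF 00:09:14;13.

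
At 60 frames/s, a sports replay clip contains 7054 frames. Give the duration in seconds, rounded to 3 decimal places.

117.567 seconds

Running time = 7054 × 1/60 = 3527/30 s ≈ 117.567 s.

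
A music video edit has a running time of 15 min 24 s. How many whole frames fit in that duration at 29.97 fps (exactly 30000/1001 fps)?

27692 frames

15 min 24 s = 924 s.
Frames = 924 × 30000/1001 = 360000/13 ≈ 27692.3077.
Complete frames: 27692.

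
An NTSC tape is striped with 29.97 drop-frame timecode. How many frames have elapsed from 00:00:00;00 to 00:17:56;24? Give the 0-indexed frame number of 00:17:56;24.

As if non-drop at 30 labels/s: (0 × 3600 + 17 × 60 + 56) × 30 + 24 = 32304.
Minute boundaries passed: 17; those not divisible by 10: 17 − 1 = 16; dropped labels = 2 × 16 = 32.
Actual frame index = 32304 − 32 = 32272.

32272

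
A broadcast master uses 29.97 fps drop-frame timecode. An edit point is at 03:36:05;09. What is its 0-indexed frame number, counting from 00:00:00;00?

388569

As if non-drop at 30 labels/s: (3 × 3600 + 36 × 60 + 5) × 30 + 9 = 388959.
Minute boundaries passed: 216; those not divisible by 10: 216 − 21 = 195; dropped labels = 2 × 195 = 390.
Actual frame index = 388959 − 390 = 388569.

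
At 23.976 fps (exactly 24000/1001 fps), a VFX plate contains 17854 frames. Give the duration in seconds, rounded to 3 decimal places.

Running time = 17854 × 1001/24000 = 8935927/12000 s ≈ 744.661 s.

744.661 seconds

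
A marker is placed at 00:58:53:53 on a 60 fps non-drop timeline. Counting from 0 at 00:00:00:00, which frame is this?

212033

Total seconds to the label: (0 × 3600 + 58 × 60 + 53) = 3533.
Frame index = 3533 × 60 + 53 = 212033.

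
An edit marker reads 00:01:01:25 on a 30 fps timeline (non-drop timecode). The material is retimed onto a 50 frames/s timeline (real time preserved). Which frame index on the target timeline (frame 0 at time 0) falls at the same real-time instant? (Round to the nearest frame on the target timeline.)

frame 3092

Source frame index: (0×3600 + 1×60 + 1) × 30 + 25 = 1855.
Real time: 1855 / (30) = 371/6 s.
Target frame: (371/6) × (50) = 9275/3 ≈ 3091.667 → 3092.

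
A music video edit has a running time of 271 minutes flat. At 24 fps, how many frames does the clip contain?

271 min = 16260 s.
Frames = 16260 × 24 = 390240.

390240 frames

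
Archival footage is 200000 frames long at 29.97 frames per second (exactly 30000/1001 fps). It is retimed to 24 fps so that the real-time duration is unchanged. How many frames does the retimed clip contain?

160160 frames

Target frames = source frames × (target rate / source rate) = 200000 × (24)/(30000/1001) = 200000 × 1001/1250 = 160160.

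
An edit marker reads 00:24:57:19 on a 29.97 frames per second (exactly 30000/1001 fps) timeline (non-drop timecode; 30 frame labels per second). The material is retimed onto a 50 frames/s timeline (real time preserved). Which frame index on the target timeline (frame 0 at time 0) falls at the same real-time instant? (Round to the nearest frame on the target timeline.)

Source frame index: (0×3600 + 24×60 + 57) × 30 + 19 = 44929.
Real time: 44929 / (30000/1001) = 44973929/30000 s.
Target frame: (44973929/30000) × (50) = 44973929/600 ≈ 74956.548 → 74957.

frame 74957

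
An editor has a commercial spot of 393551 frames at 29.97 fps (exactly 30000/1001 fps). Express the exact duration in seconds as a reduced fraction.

393944551/30000 seconds

Running time = 393551 ÷ (30000/1001) = 393551 × 1001/30000 = 393944551/30000 s.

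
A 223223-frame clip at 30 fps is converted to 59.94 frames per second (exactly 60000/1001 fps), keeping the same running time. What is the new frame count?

446000 frames

Target frames = source frames × (target rate / source rate) = 223223 × (60000/1001)/(30) = 223223 × 2000/1001 = 446000.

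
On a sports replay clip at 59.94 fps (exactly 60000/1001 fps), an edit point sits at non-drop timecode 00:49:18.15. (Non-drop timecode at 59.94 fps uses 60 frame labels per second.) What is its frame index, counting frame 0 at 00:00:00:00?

Total seconds to the label: (0 × 3600 + 49 × 60 + 18) = 2958.
Frame index = 2958 × 60 + 15 = 177495.

177495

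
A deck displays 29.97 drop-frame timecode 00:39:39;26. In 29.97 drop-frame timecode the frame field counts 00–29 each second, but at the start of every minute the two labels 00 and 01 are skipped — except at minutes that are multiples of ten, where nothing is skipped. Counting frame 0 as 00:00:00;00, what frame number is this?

71324

As if non-drop at 30 labels/s: (0 × 3600 + 39 × 60 + 39) × 30 + 26 = 71396.
Minute boundaries passed: 39; those not divisible by 10: 39 − 3 = 36; dropped labels = 2 × 36 = 72.
Actual frame index = 71396 − 72 = 71324.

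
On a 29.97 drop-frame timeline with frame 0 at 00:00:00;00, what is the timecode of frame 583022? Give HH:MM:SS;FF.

Each 10-minute DF block holds 10 × 60 × 30 − 9 × 2 = 17982 frames. 583022 ÷ 17982 → 32 full blocks, remainder 7598.
Within the partial block the first minute is 1800 frames and each further minute 1798, so 4 further minute boundaries passed. Total skipped labels = 18 × 32 + 2 × 4 = 584.
Non-drop label index = 583022 + 584 = 583606; at 30 labels/s that is 05:24:13:16, i.e. DF 05:24:13;16.

05:24:13;16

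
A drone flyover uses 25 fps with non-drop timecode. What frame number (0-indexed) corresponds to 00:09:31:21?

frame 14296

Total seconds to the label: (0 × 3600 + 9 × 60 + 31) = 571.
Frame index = 571 × 25 + 21 = 14296.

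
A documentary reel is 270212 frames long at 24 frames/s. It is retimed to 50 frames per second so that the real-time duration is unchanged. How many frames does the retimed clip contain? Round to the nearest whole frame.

Frames at target rate = 270212 × (50) / (24) = 1688825/3 ≈ 562941.667.
Nearest whole frame: 562942.

562942 frames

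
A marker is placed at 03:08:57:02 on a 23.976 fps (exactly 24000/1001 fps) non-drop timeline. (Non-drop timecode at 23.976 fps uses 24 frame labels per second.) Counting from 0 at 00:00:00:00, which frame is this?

frame 272090

Total seconds to the label: (3 × 3600 + 8 × 60 + 57) = 11337.
Frame index = 11337 × 24 + 2 = 272090.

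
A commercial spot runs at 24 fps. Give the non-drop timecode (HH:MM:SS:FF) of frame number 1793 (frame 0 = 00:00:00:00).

1793 ÷ 24 = 74 full seconds, remainder 17 frames.
74 s = 0 h 1 min 14 s.
Timecode: 00:01:14:17.

00:01:14:17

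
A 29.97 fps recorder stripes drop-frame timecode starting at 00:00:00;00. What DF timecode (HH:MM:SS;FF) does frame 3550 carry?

00:01:58;12

Each 10-minute DF block holds 10 × 60 × 30 − 9 × 2 = 17982 frames. 3550 ÷ 17982 → 0 full blocks, remainder 3550.
Within the partial block the first minute is 1800 frames and each further minute 1798, so 1 further minute boundary passed. Total skipped labels = 18 × 0 + 2 × 1 = 2.
Non-drop label index = 3550 + 2 = 3552; at 30 labels/s that is 00:01:58:12, i.e. DF 00:01:58;12.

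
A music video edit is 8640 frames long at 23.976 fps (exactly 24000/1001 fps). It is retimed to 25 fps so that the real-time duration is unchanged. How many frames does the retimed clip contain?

9009 frames

Target frames = source frames × (target rate / source rate) = 8640 × (25)/(24000/1001) = 8640 × 1001/960 = 9009.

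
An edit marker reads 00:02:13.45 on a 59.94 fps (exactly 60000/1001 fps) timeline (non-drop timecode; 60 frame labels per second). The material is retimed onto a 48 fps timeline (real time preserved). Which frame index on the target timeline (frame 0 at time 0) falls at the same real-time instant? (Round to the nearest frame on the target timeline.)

Source frame index: (0×3600 + 2×60 + 13) × 60 + 45 = 8025.
Real time: 8025 / (60000/1001) = 107107/800 s.
Target frame: (107107/800) × (48) = 321321/50 ≈ 6426.420 → 6426.

frame 6426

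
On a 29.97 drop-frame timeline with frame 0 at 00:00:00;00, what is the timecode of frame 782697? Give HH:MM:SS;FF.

Each 10-minute DF block holds 10 × 60 × 30 − 9 × 2 = 17982 frames. 782697 ÷ 17982 → 43 full blocks, remainder 9471.
Within the partial block the first minute is 1800 frames and each further minute 1798, so 5 further minute boundaries passed. Total skipped labels = 18 × 43 + 2 × 5 = 784.
Non-drop label index = 782697 + 784 = 783481; at 30 labels/s that is 07:15:16:01, i.e. DF 07:15:16;01.

07:15:16;01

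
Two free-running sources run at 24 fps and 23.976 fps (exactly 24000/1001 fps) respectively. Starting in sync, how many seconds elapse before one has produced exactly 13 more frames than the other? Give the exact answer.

The gap grows by |24000/1001 − 24| = 24/1001 frames per second.
Time for a 13-frame gap: 13 ÷ (24/1001) = 13013/24 s.

13013/24 seconds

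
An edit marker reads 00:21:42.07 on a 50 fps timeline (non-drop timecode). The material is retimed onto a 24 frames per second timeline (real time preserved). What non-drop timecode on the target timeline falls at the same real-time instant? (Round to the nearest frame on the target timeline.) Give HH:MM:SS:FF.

Source frame index: (0×3600 + 21×60 + 42) × 50 + 7 = 65107.
Real time: 65107 / (50) = 65107/50 s.
Target frame: (65107/50) × (24) = 781284/25 ≈ 31251.360 → 31251.
At 24 labels/s: frame 31251 → 00:21:42:03.

00:21:42:03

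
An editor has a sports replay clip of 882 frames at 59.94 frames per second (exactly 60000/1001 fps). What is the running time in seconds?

14.7147 seconds

Running time = 882 / (60000/1001) = 14.7147 s.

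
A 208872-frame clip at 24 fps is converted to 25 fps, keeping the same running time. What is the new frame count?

Target frames = source frames × (target rate / source rate) = 208872 × (25)/(24) = 208872 × 25/24 = 217575.

217575 frames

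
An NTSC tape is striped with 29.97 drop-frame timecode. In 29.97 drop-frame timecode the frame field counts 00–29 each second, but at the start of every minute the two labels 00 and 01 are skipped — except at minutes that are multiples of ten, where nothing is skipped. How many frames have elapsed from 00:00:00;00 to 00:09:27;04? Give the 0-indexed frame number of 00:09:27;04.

As if non-drop at 30 labels/s: (0 × 3600 + 9 × 60 + 27) × 30 + 4 = 17014.
Minute boundaries passed: 9; those not divisible by 10: 9 − 0 = 9; dropped labels = 2 × 9 = 18.
Actual frame index = 17014 − 18 = 16996.

16996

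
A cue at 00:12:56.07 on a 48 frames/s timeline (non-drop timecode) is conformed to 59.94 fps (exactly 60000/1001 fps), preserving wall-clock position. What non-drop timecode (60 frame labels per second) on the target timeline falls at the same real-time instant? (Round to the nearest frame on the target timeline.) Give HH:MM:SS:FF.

00:12:55:22

Source frame index: (0×3600 + 12×60 + 56) × 48 + 7 = 37255.
Real time: 37255 / (48) = 37255/48 s.
Target frame: (37255/48) × (60000/1001) = 46568750/1001 ≈ 46522.228 → 46522.
At 60 labels/s: frame 46522 → 00:12:55:22.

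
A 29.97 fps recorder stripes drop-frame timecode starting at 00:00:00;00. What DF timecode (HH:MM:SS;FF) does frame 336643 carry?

03:07:12;21

Ten DF minutes hold 17982 frames, so frame 336643 lies in block 18 (frames 323676–341657) with 12967 frames into that block.
The block's first minute is 1800 frames and the rest 1798 each; 12967 frames reaches minute 7, so 18 × 18 + 7 × 2 = 338 labels have been skipped so far.
Adding those back, label number 336643 + 338 = 336981 at 30 labels/s is 11232 s + 21 f = 3 h 7 min 12 s frame 21, i.e. 03:07:12;21.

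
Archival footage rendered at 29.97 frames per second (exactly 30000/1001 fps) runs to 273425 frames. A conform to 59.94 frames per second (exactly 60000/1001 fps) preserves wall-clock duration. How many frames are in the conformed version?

Target frames = source frames × (target rate / source rate) = 273425 × (60000/1001)/(30000/1001) = 273425 × 2 = 546850.

546850 frames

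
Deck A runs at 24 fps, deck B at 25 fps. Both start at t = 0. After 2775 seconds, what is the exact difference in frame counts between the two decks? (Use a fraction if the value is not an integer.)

A emits 24 × 2775 = 66600 frames; B emits 25 × 2775 = 69375.
Difference = 2775 frames; B is ahead of A.

2775 frames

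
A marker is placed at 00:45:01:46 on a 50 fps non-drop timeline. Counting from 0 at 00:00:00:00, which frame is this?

frame 135096

Total seconds to the label: (0 × 3600 + 45 × 60 + 1) = 2701.
Frame index = 2701 × 50 + 46 = 135096.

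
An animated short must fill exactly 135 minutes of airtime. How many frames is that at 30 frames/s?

135 min = 8100 s.
Frames = 8100 × 30 = 243000.

243000 frames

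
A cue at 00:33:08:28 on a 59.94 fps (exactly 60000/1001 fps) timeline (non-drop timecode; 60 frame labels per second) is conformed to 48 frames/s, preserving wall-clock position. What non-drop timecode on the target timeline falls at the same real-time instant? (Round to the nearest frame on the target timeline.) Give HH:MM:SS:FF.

00:33:10:22

Source frame index: (0×3600 + 33×60 + 8) × 60 + 28 = 119308.
Real time: 119308 / (60000/1001) = 29856827/15000 s.
Target frame: (29856827/15000) × (48) = 59713654/625 ≈ 95541.846 → 95542.
At 48 labels/s: frame 95542 → 00:33:10:22.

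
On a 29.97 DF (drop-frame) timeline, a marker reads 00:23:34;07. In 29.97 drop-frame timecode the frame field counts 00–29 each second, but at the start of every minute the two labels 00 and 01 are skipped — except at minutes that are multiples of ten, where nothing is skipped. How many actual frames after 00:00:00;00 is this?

Complete 10-minute blocks: 2, each 17982 frames → 35964.
Remaining 3 whole minutes in the current block: 1800 + 2 × 1798 = 5396 frames.
Within the current minute: 34 × 30 + 7 − 2 = 1025 (labels ;00/;01 skipped at this minute). Total = 35964 + 5396 + 1025 = 42385.

42385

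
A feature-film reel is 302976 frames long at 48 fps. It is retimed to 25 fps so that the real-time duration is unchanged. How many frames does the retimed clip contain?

Target frames = source frames × (target rate / source rate) = 302976 × (25)/(48) = 302976 × 25/48 = 157800.

157800 frames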